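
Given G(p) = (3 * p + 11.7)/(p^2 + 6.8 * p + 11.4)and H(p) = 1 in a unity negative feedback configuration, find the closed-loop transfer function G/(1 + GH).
Closed-loop T = G/(1+GH).
Numerator: G_num * H_den = 3*p + 11.7.
Denominator: G_den * H_den + G_num * H_num = (p^2 + 6.8*p + 11.4) + (3*p + 11.7) = p^2 + 9.8*p + 23.1.
T(p) = (3*p + 11.7)/(p^2 + 9.8*p + 23.1)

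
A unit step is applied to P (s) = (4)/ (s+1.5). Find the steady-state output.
FVT: lim_{t→∞} y(t) = lim_{s→0} s*Y(s) where Y(s) = P(s)/s.
= lim_{s→0} P(s) = P(0) = num(0)/den(0) = 4/1.5 = 2.667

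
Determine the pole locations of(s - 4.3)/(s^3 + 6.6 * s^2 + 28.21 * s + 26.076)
Set denominator = 0: s^3 + 6.6*s^2 + 28.21*s + 26.076 = (s + 1.2)(s^2 + 5.4*s + 21.73) = 0 → Poles: -1.2, -2.7 + 3.8j, -2.7 - 3.8j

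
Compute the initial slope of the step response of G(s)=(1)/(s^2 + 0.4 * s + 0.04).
IVT: y'(0⁺) = lim_{s→∞} s²·Y(s) = lim_{s→∞} s·G(s).
deg(num) = 0, deg(den) = 2, relative degree = 2 ≥ 2, so s·G(s) → 0. Initial slope = 0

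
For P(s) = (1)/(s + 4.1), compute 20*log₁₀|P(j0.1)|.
Substitute s = j*0.1: P(j0.1) = 0.243757 - 0.0059453j.
|P(j0.1)| = sqrt(Re² + Im²) = 0.2438.
20*log₁₀(0.2438) = -12.26 dB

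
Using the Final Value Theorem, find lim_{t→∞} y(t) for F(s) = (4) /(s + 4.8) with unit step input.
FVT: lim_{t→∞} y(t) = lim_{s→0} s*Y(s) where Y(s) = F(s)/s.
= lim_{s→0} F(s) = F(0) = num(0)/den(0) = 4/4.8 = 0.8333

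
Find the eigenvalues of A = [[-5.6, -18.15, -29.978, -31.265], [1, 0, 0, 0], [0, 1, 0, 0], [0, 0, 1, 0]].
Eigenvalues solve det(λI - A) = 0.
Characteristic polynomial: λ^4 + 5.6*λ^3 + 18.15*λ^2 + 29.978*λ + 31.265 = 0.
Factor: (λ^2 + 3.8*λ + 6.5)(λ^2 + 1.8*λ + 4.81) = 0.
Roots: -0.9 + 2j, -0.9 - 2j, -1.9 + 1.7j, -1.9 - 1.7j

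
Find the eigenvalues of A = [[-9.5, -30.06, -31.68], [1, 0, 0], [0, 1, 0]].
Eigenvalues solve det(λI - A) = 0.
Characteristic polynomial: λ^3 + 9.5*λ^2 + 30.06*λ + 31.68 = 0.
Factor: (λ + 3.3)(λ + 3.2)(λ + 3) = 0.
Roots: -3, -3.2, -3.3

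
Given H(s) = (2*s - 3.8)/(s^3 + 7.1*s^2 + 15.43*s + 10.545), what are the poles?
Set denominator = 0: s^3 + 7.1*s^2 + 15.43*s + 10.545 = (s + 3.7)(s + 1.5)(s + 1.9) = 0 → Poles: -1.5, -1.9, -3.7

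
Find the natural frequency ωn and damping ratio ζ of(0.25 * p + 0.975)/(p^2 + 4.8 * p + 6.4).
Underdamped: complex pole -2.4 + 0.8j. ωn = |pole| = 2.53, ζ = -Re(pole)/ωn = 0.9487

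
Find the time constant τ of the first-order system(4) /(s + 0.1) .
First-order system: τ = -1/pole. Pole = -0.1. τ = -1/(-0.1) = 10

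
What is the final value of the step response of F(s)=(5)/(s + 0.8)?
FVT: lim_{t→∞} y(t) = lim_{s→0} s*Y(s) where Y(s) = F(s)/s.
= lim_{s→0} F(s) = F(0) = num(0)/den(0) = 5/0.8 = 6.25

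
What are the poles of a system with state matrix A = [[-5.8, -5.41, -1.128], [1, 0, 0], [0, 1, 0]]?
Eigenvalues solve det(λI - A) = 0.
Characteristic polynomial: λ^3 + 5.8*λ^2 + 5.41*λ + 1.128 = 0.
Factor: (λ + 0.3)(λ + 4.7)(λ + 0.8) = 0.
Roots: -0.3, -0.8, -4.7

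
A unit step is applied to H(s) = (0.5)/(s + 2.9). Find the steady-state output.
FVT: lim_{t→∞} y(t) = lim_{s→0} s*Y(s) where Y(s) = H(s)/s.
= lim_{s→0} H(s) = H(0) = num(0)/den(0) = 0.5/2.9 = 0.1724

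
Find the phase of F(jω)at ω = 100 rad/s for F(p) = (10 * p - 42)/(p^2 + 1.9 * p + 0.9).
Substitute p = j*100: F(j100) = 0.00609852 - 0.0998931j.
∠F(j100) = atan2(Im, Re) = atan2(-0.0998931, 0.00609852) = -86.51°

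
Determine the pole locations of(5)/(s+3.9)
Set denominator = 0: s + 3.9 = 0 → Poles: -3.9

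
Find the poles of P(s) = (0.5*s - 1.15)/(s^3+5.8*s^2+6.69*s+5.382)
Set denominator = 0: s^3 + 5.8*s^2 + 6.69*s + 5.382 = (s + 4.6)(s^2 + 1.2*s + 1.17) = 0 → Poles: -0.6 + 0.9j, -0.6 - 0.9j, -4.6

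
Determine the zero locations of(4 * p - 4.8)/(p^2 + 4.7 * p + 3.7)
Set numerator = 0: 4*p - 4.8 = 0 → Zeros: 1.2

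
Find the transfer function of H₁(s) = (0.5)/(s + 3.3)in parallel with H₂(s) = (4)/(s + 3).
Parallel: H = H₁ + H₂ = (n₁·d₂ + n₂·d₁)/(d₁·d₂).
n₁·d₂ = 0.5*s + 1.5. n₂·d₁ = 4*s + 13.2. Sum = 4.5*s + 14.7. d₁·d₂ = s^2 + 6.3*s + 9.9.
H(s) = (4.5*s + 14.7)/(s^2 + 6.3*s + 9.9)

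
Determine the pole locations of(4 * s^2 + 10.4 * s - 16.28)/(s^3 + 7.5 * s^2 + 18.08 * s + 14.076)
Set denominator = 0: s^3 + 7.5*s^2 + 18.08*s + 14.076 = (s + 3.4)(s + 2.3)(s + 1.8) = 0 → Poles: -1.8, -2.3, -3.4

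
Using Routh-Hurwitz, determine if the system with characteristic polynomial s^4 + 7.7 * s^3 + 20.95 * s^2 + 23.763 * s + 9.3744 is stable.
Routh array:
s^4: [1, 20.95, 9.3744]; s^3: [7.7, 23.763]; s^2: [17.8639, 9.3744]; s^1: [19.7223]; s^0: [9.3744]
First column: [1, 7.7, 17.8639, 19.7223, 9.3744]. Sign changes = 0.
Yes, stable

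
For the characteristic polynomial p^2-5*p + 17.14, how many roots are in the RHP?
Poles: 2.5 + 3.3j, 2.5 - 3.3j. RHP poles (Re>0): 2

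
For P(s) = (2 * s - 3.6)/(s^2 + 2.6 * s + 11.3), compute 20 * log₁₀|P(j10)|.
Substitute s = j*10: P(j10) = 0.0982386 - 0.196683j.
|P(j10)| = sqrt(Re² + Im²) = 0.2199.
20*log₁₀(0.2199) = -13.16 dB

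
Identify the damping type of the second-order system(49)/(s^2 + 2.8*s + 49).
Standard form: ωn²/(s²+2ζωn·s+ωn²) gives ωn=7, ζ=0.2.
Underdamped (ζ = 0.2 < 1)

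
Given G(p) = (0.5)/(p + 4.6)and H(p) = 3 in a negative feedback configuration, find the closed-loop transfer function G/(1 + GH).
Closed-loop T = G/(1+GH).
Numerator: G_num * H_den = 0.5.
Denominator: G_den * H_den + G_num * H_num = (p + 4.6) + (1.5) = p + 6.1.
T(p) = (0.5)/(p + 6.1)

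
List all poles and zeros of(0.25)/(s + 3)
Set denominator = 0: s + 3 = 0 → Poles: -3
Numerator is a nonzero constant (0.25) → Zeros: none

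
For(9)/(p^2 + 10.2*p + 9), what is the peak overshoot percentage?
Standard form: ωn²/(p²+2ζωn·p+ωn²) → ωn = 3, ζ = 1.7.
ζ ≥ 1, so the response is non-oscillatory: peak overshoot = 0%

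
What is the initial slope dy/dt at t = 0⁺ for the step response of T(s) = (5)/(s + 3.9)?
IVT: y'(0⁺) = lim_{s→∞} s²·Y(s) = lim_{s→∞} s·T(s).
deg(num) = 0, deg(den) = 1, relative degree = 1, so s·T(s) → (leading num)/(leading den) = 5/1 = 5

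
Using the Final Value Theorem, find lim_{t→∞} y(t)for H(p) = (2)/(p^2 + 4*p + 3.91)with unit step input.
FVT: lim_{t→∞} y(t) = lim_{p→0} p*Y(p) where Y(p) = H(p)/p.
= lim_{p→0} H(p) = H(0) = num(0)/den(0) = 2/3.91 = 0.5115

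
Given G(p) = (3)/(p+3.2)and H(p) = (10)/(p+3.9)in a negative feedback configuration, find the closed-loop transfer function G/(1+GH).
Closed-loop T = G/(1+GH).
Numerator: G_num * H_den = 3*p + 11.7.
Denominator: G_den * H_den + G_num * H_num = (p^2 + 7.1*p + 12.48) + (30) = p^2 + 7.1*p + 42.48.
T(p) = (3*p + 11.7)/(p^2 + 7.1*p + 42.48)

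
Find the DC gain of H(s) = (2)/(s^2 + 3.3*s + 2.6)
DC gain = H(0) = num(0)/den(0) = 2/2.6 = 0.7692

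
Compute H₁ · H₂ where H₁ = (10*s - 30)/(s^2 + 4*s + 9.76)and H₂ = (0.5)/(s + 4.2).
Series: H = H₁ · H₂ = (n₁·n₂)/(d₁·d₂).
Num: n₁·n₂ = 5*s - 15. Den: d₁·d₂ = s^3 + 8.2*s^2 + 26.56*s + 40.992.
H(s) = (5*s - 15)/(s^3 + 8.2*s^2 + 26.56*s + 40.992)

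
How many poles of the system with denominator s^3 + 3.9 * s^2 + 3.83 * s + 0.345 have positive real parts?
s^3 + 3.9*s^2 + 3.83*s + 0.345 = (s + 1.5)(s + 0.1)(s + 2.3). Poles: -0.1, -1.5, -2.3. RHP poles (Re>0): 0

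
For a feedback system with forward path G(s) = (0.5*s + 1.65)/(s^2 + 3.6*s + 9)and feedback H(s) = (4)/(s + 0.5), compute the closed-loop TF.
Closed-loop T = G/(1+GH).
Numerator: G_num * H_den = 0.5*s^2 + 1.9*s + 0.825.
Denominator: G_den * H_den + G_num * H_num = (s^3 + 4.1*s^2 + 10.8*s + 4.5) + (2*s + 6.6) = s^3 + 4.1*s^2 + 12.8*s + 11.1.
T(s) = (0.5*s^2 + 1.9*s + 0.825)/(s^3 + 4.1*s^2 + 12.8*s + 11.1)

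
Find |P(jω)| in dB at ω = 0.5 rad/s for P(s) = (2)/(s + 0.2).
Substitute s = j*0.5: P(j0.5) = 1.37931 - 3.44828j.
|P(j0.5)| = sqrt(Re² + Im²) = 3.714.
20*log₁₀(3.714) = 11.40 dB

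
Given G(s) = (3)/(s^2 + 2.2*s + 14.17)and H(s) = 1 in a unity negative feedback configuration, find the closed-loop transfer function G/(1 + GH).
Closed-loop T = G/(1+GH).
Numerator: G_num * H_den = 3.
Denominator: G_den * H_den + G_num * H_num = (s^2 + 2.2*s + 14.17) + (3) = s^2 + 2.2*s + 17.17.
T(s) = (3)/(s^2 + 2.2*s + 17.17)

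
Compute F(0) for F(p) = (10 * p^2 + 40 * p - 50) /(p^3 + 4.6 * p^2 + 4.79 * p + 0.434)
DC gain = F(0) = num(0)/den(0) = -50/0.434 = -115.2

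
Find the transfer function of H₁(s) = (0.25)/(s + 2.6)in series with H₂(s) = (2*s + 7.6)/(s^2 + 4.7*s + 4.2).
Series: H = H₁ · H₂ = (n₁·n₂)/(d₁·d₂).
Num: n₁·n₂ = 0.5*s + 1.9. Den: d₁·d₂ = s^3 + 7.3*s^2 + 16.42*s + 10.92.
H(s) = (0.5*s + 1.9)/(s^3 + 7.3*s^2 + 16.42*s + 10.92)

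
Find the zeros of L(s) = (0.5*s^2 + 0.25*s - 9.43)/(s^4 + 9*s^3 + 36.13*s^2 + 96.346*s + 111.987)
Set numerator = 0: 0.5*s^2 + 0.25*s - 9.43 = 0.5*(s + 4.6)(s - 4.1) = 0 → Zeros: -4.6, 4.1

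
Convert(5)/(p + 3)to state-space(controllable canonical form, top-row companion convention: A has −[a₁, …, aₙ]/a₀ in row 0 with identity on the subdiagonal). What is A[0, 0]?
Reachable canonical form for den = p + 3: top row of A = -[a₁,a₂,...,aₙ]/a₀, ones on the subdiagonal, zeros elsewhere.
A = [[-3]].
A[0,0] = -3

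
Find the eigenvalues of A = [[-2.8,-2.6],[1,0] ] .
Eigenvalues solve det(λI - A) = 0.
Characteristic polynomial: λ^2 + 2.8*λ + 2.6 = 0.
Roots: -1.4 + 0.8j, -1.4 - 0.8j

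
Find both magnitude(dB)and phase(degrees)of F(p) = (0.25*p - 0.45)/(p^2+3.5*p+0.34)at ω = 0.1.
Substitute p = j*0.1: F(j0.1) = -0.603933 + 0.716292j.
|F| = 20*log₁₀(sqrt(Re²+Im²)) = -0.57 dB.
∠F = atan2(Im, Re) = 130.14°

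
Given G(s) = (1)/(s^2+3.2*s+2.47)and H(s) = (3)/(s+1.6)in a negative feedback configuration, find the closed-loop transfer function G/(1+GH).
Closed-loop T = G/(1+GH).
Numerator: G_num * H_den = s + 1.6.
Denominator: G_den * H_den + G_num * H_num = (s^3 + 4.8*s^2 + 7.59*s + 3.952) + (3) = s^3 + 4.8*s^2 + 7.59*s + 6.952.
T(s) = (s + 1.6)/(s^3 + 4.8*s^2 + 7.59*s + 6.952)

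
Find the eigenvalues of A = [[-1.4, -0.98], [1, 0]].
Eigenvalues solve det(λI - A) = 0.
Characteristic polynomial: λ^2 + 1.4*λ + 0.98 = 0.
Roots: -0.7 + 0.7j, -0.7 - 0.7j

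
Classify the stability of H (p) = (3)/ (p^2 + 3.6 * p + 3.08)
Denominator: p^2 + 3.6*p + 3.08 = (p + 2.2)(p + 1.4). Poles: -1.4, -2.2. Stable (all poles in LHP)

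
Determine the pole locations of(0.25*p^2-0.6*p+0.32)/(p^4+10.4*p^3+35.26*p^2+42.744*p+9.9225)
Set denominator = 0: p^4 + 10.4*p^3 + 35.26*p^2 + 42.744*p + 9.9225 = (p + 2.5)(p + 2.7)(p + 0.3)(p + 4.9) = 0 → Poles: -0.3, -2.5, -2.7, -4.9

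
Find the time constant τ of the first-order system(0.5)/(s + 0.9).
First-order system: τ = -1/pole. Pole = -0.9. τ = -1/(-0.9) = 1.111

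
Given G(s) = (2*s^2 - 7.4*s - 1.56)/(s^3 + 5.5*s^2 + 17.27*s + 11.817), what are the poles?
Set denominator = 0: s^3 + 5.5*s^2 + 17.27*s + 11.817 = (s + 0.9)(s^2 + 4.6*s + 13.13) = 0 → Poles: -0.9, -2.3 + 2.8j, -2.3 - 2.8j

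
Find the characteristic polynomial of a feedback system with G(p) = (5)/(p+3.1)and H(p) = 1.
Characteristic poly = G_den * H_den + G_num * H_num = (p + 3.1) + (5) = p + 8.1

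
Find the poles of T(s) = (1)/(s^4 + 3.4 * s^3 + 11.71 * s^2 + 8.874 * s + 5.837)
Set denominator = 0: s^4 + 3.4*s^3 + 11.71*s^2 + 8.874*s + 5.837 = (s^2 + 0.8*s + 0.65)(s^2 + 2.6*s + 8.98) = 0 → Poles: -0.4 + 0.7j, -0.4 - 0.7j, -1.3 + 2.7j, -1.3 - 2.7j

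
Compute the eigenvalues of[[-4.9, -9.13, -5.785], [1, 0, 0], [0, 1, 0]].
Eigenvalues solve det(λI - A) = 0.
Characteristic polynomial: λ^3 + 4.9*λ^2 + 9.13*λ + 5.785 = 0.
Factor: (λ + 1.3)(λ^2 + 3.6*λ + 4.45) = 0.
Roots: -1.3, -1.8 + 1.1j, -1.8 - 1.1j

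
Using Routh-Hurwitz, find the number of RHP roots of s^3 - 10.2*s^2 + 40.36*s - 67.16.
Routh array:
s^3: [1, 40.36]; s^2: [-10.2, -67.16]; s^1: [33.7757]; s^0: [-67.16]
First column: [1, -10.2, 33.7757, -67.16]. Sign changes = RHP roots = 3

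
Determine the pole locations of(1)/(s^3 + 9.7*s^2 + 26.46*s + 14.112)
Set denominator = 0: s^3 + 9.7*s^2 + 26.46*s + 14.112 = (s + 0.7)(s + 4.2)(s + 4.8) = 0 → Poles: -0.7, -4.2, -4.8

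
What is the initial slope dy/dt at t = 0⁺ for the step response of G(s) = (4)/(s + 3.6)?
IVT: y'(0⁺) = lim_{s→∞} s²·Y(s) = lim_{s→∞} s·G(s).
deg(num) = 0, deg(den) = 1, relative degree = 1, so s·G(s) → (leading num)/(leading den) = 4/1 = 4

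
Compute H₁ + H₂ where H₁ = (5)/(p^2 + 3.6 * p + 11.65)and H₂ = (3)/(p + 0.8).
Parallel: H = H₁ + H₂ = (n₁·d₂ + n₂·d₁)/(d₁·d₂).
n₁·d₂ = 5*p + 4. n₂·d₁ = 3*p^2 + 10.8*p + 34.95. Sum = 3*p^2 + 15.8*p + 38.95. d₁·d₂ = p^3 + 4.4*p^2 + 14.53*p + 9.32.
H(p) = (3*p^2 + 15.8*p + 38.95)/(p^3 + 4.4*p^2 + 14.53*p + 9.32)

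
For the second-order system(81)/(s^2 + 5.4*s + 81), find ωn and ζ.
Standard form: ωn²/(s²+2ζωn·s+ωn²).
const=81=ωn² → ωn=9, s coeff=5.4=2ζωn → ζ=0.3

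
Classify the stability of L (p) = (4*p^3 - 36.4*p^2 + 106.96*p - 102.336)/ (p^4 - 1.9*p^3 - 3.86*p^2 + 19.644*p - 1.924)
Denominator: p^4 - 1.9*p^3 - 3.86*p^2 + 19.644*p - 1.924 = (p - 0.1)(p + 2.6)(p^2 - 4.4*p + 7.4). Poles: -2.6, 0.1, 2.2 + 1.6j, 2.2 - 1.6j. Unstable (3 pole(s) in RHP)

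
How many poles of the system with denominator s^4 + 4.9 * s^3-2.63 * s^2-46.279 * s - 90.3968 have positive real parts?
s^4 + 4.9*s^3 - 2.63*s^2 - 46.279*s - 90.3968 = (s - 3.2)(s + 4.1)(s^2 + 4*s + 6.89). Poles: -2 + 1.7j, -2 - 1.7j, -4.1, 3.2. RHP poles (Re>0): 1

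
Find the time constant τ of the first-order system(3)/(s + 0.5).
First-order system: τ = -1/pole. Pole = -0.5. τ = -1/(-0.5) = 2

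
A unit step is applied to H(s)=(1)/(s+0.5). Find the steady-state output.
FVT: lim_{t→∞} y(t) = lim_{s→0} s*Y(s) where Y(s) = H(s)/s.
= lim_{s→0} H(s) = H(0) = num(0)/den(0) = 1/0.5 = 2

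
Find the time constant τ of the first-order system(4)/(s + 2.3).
First-order system: τ = -1/pole. Pole = -2.3. τ = -1/(-2.3) = 0.4348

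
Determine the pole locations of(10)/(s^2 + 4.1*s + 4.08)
Set denominator = 0: s^2 + 4.1*s + 4.08 = (s + 2.4)(s + 1.7) = 0 → Poles: -1.7, -2.4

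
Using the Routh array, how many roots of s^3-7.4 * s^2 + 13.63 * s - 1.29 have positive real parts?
Routh array:
s^3: [1, 13.63]; s^2: [-7.4, -1.29]; s^1: [13.4557]; s^0: [-1.29]
First column: [1, -7.4, 13.4557, -1.29]. Sign changes = RHP roots = 3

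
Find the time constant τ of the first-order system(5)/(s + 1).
First-order system: τ = -1/pole. Pole = -1. τ = -1/(-1) = 1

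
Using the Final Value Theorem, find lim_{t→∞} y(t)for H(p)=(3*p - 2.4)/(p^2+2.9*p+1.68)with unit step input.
FVT: lim_{t→∞} y(t) = lim_{p→0} p*Y(p) where Y(p) = H(p)/p.
= lim_{p→0} H(p) = H(0) = num(0)/den(0) = -2.4/1.68 = -1.429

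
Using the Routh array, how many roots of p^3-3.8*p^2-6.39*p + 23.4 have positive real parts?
Routh array:
p^3: [1, -6.39]; p^2: [-3.8, 23.4]; p^1: [-0.232105]; p^0: [23.4]
First column: [1, -3.8, -0.232105, 23.4]. Sign changes = RHP roots = 2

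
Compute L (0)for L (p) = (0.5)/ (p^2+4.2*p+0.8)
DC gain = L(0) = num(0)/den(0) = 0.5/0.8 = 0.625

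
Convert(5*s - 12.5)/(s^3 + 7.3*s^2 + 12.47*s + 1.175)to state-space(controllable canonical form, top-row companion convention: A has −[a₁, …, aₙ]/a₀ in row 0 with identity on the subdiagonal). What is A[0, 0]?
Reachable canonical form for den = s^3 + 7.3*s^2 + 12.47*s + 1.175: top row of A = -[a₁,a₂,...,aₙ]/a₀, ones on the subdiagonal, zeros elsewhere.
A = [[-7.3, -12.47, -1.175], [1, 0, 0], [0, 1, 0]].
A[0,0] = -7.3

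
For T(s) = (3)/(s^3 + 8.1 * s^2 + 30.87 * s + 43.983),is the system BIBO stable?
Denominator: s^3 + 8.1*s^2 + 30.87*s + 43.983 = (s + 2.7)(s^2 + 5.4*s + 16.29). Poles: -2.7, -2.7 + 3j, -2.7 - 3j. All Re(p)<0: Yes (stable)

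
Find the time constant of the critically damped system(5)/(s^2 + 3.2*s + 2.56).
Critically damped (ζ = 1): repeated real pole at -1.6, -1.6. τ = -1/pole = 0.625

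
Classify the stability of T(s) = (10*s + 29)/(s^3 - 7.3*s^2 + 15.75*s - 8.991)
Denominator: s^3 - 7.3*s^2 + 15.75*s - 8.991 = (s - 3.7)(s - 2.7)(s - 0.9). Poles: 0.9, 2.7, 3.7. Unstable (3 pole(s) in RHP)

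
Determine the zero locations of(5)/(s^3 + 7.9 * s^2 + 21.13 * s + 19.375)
Numerator is a nonzero constant (5) → Zeros: none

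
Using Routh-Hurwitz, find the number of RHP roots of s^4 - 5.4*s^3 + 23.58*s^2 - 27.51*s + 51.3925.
Routh array:
s^4: [1, 23.58, 51.3925]; s^3: [-5.4, -27.51]; s^2: [18.4856, 51.3925]; s^1: [-12.4972]; s^0: [51.3925]
First column: [1, -5.4, 18.4856, -12.4972, 51.3925]. Sign changes = RHP roots = 4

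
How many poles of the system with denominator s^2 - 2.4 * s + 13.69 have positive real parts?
Poles: 1.2 + 3.5j, 1.2 - 3.5j. RHP poles (Re>0): 2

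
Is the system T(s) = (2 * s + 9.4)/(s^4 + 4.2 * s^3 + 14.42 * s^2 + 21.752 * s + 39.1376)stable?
Denominator: s^4 + 4.2*s^3 + 14.42*s^2 + 21.752*s + 39.1376 = (s^2 + 0.4*s + 4.88)(s^2 + 3.8*s + 8.02). Poles: -0.2 + 2.2j, -0.2 - 2.2j, -1.9 + 2.1j, -1.9 - 2.1j. All Re(p)<0: Yes (stable)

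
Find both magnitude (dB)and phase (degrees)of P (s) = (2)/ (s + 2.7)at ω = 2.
Substitute s = j*2: P(j2) = 0.478299 - 0.354296j.
|P| = 20*log₁₀(sqrt(Re²+Im²)) = -4.51 dB.
∠P = atan2(Im, Re) = -36.53°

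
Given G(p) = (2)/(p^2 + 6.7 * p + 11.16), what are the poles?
Set denominator = 0: p^2 + 6.7*p + 11.16 = (p + 3.6)(p + 3.1) = 0 → Poles: -3.1, -3.6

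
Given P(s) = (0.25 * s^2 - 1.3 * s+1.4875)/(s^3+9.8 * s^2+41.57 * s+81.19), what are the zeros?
Set numerator = 0: 0.25*s^2 - 1.3*s + 1.4875 = 0.25*(s - 1.7)(s - 3.5) = 0 → Zeros: 1.7, 3.5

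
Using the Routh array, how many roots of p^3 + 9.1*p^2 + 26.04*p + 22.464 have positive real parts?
Routh array:
p^3: [1, 26.04]; p^2: [9.1, 22.464]; p^1: [23.5714]; p^0: [22.464]
First column: [1, 9.1, 23.5714, 22.464]. Sign changes = RHP roots = 0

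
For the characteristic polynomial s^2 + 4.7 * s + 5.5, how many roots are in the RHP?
s^2 + 4.7*s + 5.5 = (s + 2.5)(s + 2.2). Poles: -2.2, -2.5. RHP poles (Re>0): 0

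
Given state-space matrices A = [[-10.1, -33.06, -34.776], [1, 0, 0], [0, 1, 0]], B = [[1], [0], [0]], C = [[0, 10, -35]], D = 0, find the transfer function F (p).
F(p) = C(pI - A)⁻¹B + D.
Characteristic polynomial det(pI - A) = p^3 + 10.1*p^2 + 33.06*p + 34.776.
Numerator from C·adj(pI-A)·B + D·det(pI-A) = 10*p - 35.
F(p) = (10*p - 35)/(p^3 + 10.1*p^2 + 33.06*p + 34.776)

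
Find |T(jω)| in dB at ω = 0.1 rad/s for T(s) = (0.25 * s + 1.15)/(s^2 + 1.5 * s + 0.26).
Substitute s = j*0.1: T(j0.1) = 3.42647 - 1.95588j.
|T(j0.1)| = sqrt(Re² + Im²) = 3.945.
20*log₁₀(3.945) = 11.92 dB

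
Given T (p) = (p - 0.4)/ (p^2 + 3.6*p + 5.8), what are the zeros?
Set numerator = 0: p - 0.4 = 0 → Zeros: 0.4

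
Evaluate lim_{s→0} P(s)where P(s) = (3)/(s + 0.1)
DC gain = P(0) = num(0)/den(0) = 3/0.1 = 30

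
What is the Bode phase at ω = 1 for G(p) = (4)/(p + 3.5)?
Substitute p = j*1: G(j1) = 1.0566 - 0.301887j.
∠G(j1) = atan2(Im, Re) = atan2(-0.301887, 1.0566) = -15.95°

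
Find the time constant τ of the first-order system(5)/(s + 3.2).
First-order system: τ = -1/pole. Pole = -3.2. τ = -1/(-3.2) = 0.3125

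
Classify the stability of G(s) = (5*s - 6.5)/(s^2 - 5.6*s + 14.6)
Denominator: s^2 - 5.6*s + 14.6. Poles: 2.8 + 2.6j, 2.8 - 2.6j. Unstable (2 pole(s) in RHP)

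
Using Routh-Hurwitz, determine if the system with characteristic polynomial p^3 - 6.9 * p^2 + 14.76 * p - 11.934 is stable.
Routh array:
p^3: [1, 14.76]; p^2: [-6.9, -11.934]; p^1: [13.0304]; p^0: [-11.934]
First column: [1, -6.9, 13.0304, -11.934]. Sign changes = 3.
No, unstable (3 RHP root(s))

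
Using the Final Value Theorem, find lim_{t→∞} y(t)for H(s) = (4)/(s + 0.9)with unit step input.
FVT: lim_{t→∞} y(t) = lim_{s→0} s*Y(s) where Y(s) = H(s)/s.
= lim_{s→0} H(s) = H(0) = num(0)/den(0) = 4/0.9 = 4.444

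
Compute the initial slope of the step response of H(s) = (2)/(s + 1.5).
IVT: y'(0⁺) = lim_{s→∞} s²·Y(s) = lim_{s→∞} s·H(s).
deg(num) = 0, deg(den) = 1, relative degree = 1, so s·H(s) → (leading num)/(leading den) = 2/1 = 2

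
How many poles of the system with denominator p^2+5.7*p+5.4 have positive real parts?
p^2 + 5.7*p + 5.4 = (p + 1.2)(p + 4.5). Poles: -1.2, -4.5. RHP poles (Re>0): 0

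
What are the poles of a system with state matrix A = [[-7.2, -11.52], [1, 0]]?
Eigenvalues solve det(λI - A) = 0.
Characteristic polynomial: λ^2 + 7.2*λ + 11.52 = 0.
Factor: (λ + 4.8)(λ + 2.4) = 0.
Roots: -2.4, -4.8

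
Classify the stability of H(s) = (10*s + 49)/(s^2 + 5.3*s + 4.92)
Denominator: s^2 + 5.3*s + 4.92 = (s + 1.2)(s + 4.1). Poles: -1.2, -4.1. Stable (all poles in LHP)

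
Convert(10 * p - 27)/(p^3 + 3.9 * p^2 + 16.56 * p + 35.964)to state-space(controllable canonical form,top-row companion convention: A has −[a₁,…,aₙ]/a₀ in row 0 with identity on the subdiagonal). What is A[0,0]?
Reachable canonical form for den = p^3 + 3.9*p^2 + 16.56*p + 35.964: top row of A = -[a₁,a₂,...,aₙ]/a₀, ones on the subdiagonal, zeros elsewhere.
A = [[-3.9, -16.56, -35.964], [1, 0, 0], [0, 1, 0]].
A[0,0] = -3.9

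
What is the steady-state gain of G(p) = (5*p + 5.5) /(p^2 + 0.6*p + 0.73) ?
DC gain = G(0) = num(0)/den(0) = 5.5/0.73 = 7.534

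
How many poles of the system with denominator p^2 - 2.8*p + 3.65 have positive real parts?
Poles: 1.4 + 1.3j, 1.4 - 1.3j. RHP poles (Re>0): 2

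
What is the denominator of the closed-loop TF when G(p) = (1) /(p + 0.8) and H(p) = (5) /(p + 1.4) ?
Characteristic poly = G_den * H_den + G_num * H_num = (p^2 + 2.2*p + 1.12) + (5) = p^2 + 2.2*p + 6.12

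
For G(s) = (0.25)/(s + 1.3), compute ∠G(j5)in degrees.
Substitute s = j*5: G(j5) = 0.0121768 - 0.046834j.
∠G(j5) = atan2(Im, Re) = atan2(-0.046834, 0.0121768) = -75.43°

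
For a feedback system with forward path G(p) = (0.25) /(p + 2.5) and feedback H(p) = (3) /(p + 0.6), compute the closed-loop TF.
Closed-loop T = G/(1+GH).
Numerator: G_num * H_den = 0.25*p + 0.15.
Denominator: G_den * H_den + G_num * H_num = (p^2 + 3.1*p + 1.5) + (0.75) = p^2 + 3.1*p + 2.25.
T(p) = (0.25*p + 0.15)/(p^2 + 3.1*p + 2.25)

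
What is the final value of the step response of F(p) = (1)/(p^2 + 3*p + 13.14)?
FVT: lim_{t→∞} y(t) = lim_{p→0} p*Y(p) where Y(p) = F(p)/p.
= lim_{p→0} F(p) = F(0) = num(0)/den(0) = 1/13.14 = 0.0761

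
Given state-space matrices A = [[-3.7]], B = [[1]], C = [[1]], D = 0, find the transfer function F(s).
F(s) = C(sI - A)⁻¹B + D.
Characteristic polynomial det(sI - A) = s + 3.7.
Numerator from C·adj(sI-A)·B + D·det(sI-A) = 1.
F(s) = (1)/(s + 3.7)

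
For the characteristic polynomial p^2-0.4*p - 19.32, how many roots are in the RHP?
p^2 - 0.4*p - 19.32 = (p - 4.6)(p + 4.2). Poles: -4.2, 4.6. RHP poles (Re>0): 1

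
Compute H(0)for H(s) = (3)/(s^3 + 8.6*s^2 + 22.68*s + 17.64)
DC gain = H(0) = num(0)/den(0) = 3/17.64 = 0.1701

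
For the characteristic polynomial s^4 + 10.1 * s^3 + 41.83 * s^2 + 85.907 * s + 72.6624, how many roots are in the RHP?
s^4 + 10.1*s^3 + 41.83*s^2 + 85.907*s + 72.6624 = (s + 2.7)(s + 3.2)(s^2 + 4.2*s + 8.41). Poles: -2.1 + 2j, -2.1 - 2j, -2.7, -3.2. RHP poles (Re>0): 0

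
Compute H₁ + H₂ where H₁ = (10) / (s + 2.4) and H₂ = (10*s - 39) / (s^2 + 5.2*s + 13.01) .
Parallel: H = H₁ + H₂ = (n₁·d₂ + n₂·d₁)/(d₁·d₂).
n₁·d₂ = 10*s^2 + 52*s + 130.1. n₂·d₁ = 10*s^2 - 15*s - 93.6. Sum = 20*s^2 + 37*s + 36.5. d₁·d₂ = s^3 + 7.6*s^2 + 25.49*s + 31.224.
H(s) = (20*s^2 + 37*s + 36.5)/(s^3 + 7.6*s^2 + 25.49*s + 31.224)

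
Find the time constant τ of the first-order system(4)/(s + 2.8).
First-order system: τ = -1/pole. Pole = -2.8. τ = -1/(-2.8) = 0.3571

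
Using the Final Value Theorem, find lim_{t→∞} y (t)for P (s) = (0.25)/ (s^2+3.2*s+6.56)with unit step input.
FVT: lim_{t→∞} y(t) = lim_{s→0} s*Y(s) where Y(s) = P(s)/s.
= lim_{s→0} P(s) = P(0) = num(0)/den(0) = 0.25/6.56 = 0.03811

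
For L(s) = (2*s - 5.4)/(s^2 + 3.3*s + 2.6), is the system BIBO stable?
Denominator: s^2 + 3.3*s + 2.6 = (s + 2)(s + 1.3). Poles: -1.3, -2. All Re(p)<0: Yes (stable)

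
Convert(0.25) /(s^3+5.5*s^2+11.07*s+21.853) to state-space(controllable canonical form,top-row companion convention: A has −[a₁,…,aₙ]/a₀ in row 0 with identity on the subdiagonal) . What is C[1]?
Reachable canonical form: C = numerator coefficients (right-aligned, zero-padded to length n).
num = 0.25, C = [[0, 0, 0.25]].
C[1] = 0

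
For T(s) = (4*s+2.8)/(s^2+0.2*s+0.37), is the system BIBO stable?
Denominator: s^2 + 0.2*s + 0.37. Poles: -0.1 + 0.6j, -0.1 - 0.6j. All Re(p)<0: Yes (stable)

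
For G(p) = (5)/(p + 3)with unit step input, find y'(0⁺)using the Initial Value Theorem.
IVT: y'(0⁺) = lim_{p→∞} p²·Y(p) = lim_{p→∞} p·G(p).
deg(num) = 0, deg(den) = 1, relative degree = 1, so p·G(p) → (leading num)/(leading den) = 5/1 = 5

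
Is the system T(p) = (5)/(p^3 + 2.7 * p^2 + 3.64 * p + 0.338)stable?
Denominator: p^3 + 2.7*p^2 + 3.64*p + 0.338 = (p + 0.1)(p^2 + 2.6*p + 3.38). Poles: -0.1, -1.3 + 1.3j, -1.3 - 1.3j. All Re(p)<0: Yes (stable)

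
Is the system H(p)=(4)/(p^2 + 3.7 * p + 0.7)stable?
Denominator: p^2 + 3.7*p + 0.7 = (p + 0.2)(p + 3.5). Poles: -0.2, -3.5. All Re(p)<0: Yes (stable)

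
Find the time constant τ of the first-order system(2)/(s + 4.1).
First-order system: τ = -1/pole. Pole = -4.1. τ = -1/(-4.1) = 0.2439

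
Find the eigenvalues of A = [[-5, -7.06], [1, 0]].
Eigenvalues solve det(λI - A) = 0.
Characteristic polynomial: λ^2 + 5*λ + 7.06 = 0.
Roots: -2.5 + 0.9j, -2.5 - 0.9j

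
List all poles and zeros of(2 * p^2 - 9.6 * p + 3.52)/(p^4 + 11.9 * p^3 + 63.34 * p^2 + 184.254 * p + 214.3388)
Set denominator = 0: p^4 + 11.9*p^3 + 63.34*p^2 + 184.254*p + 214.3388 = (p + 4.7)(p + 2.6)(p^2 + 4.6*p + 17.54) = 0 → Poles: -2.3 + 3.5j, -2.3 - 3.5j, -2.6, -4.7
Set numerator = 0: 2*p^2 - 9.6*p + 3.52 = 2*(p - 0.4)(p - 4.4) = 0 → Zeros: 0.4, 4.4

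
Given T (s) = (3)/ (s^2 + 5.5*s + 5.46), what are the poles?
Set denominator = 0: s^2 + 5.5*s + 5.46 = (s + 4.2)(s + 1.3) = 0 → Poles: -1.3, -4.2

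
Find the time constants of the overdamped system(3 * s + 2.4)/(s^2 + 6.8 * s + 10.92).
Overdamped: real poles at -2.6, -4.2. τ = -1/pole → τ₁ = 0.3846, τ₂ = 0.2381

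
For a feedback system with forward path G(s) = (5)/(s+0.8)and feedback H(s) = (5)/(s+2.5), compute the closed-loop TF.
Closed-loop T = G/(1+GH).
Numerator: G_num * H_den = 5*s + 12.5.
Denominator: G_den * H_den + G_num * H_num = (s^2 + 3.3*s + 2) + (25) = s^2 + 3.3*s + 27.
T(s) = (5*s + 12.5)/(s^2 + 3.3*s + 27)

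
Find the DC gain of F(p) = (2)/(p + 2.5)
DC gain = F(0) = num(0)/den(0) = 2/2.5 = 0.8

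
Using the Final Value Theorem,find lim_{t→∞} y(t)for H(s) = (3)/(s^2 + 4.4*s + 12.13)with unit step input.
FVT: lim_{t→∞} y(t) = lim_{s→0} s*Y(s) where Y(s) = H(s)/s.
= lim_{s→0} H(s) = H(0) = num(0)/den(0) = 3/12.13 = 0.2473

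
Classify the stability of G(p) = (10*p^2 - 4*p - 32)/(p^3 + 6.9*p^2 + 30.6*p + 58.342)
Denominator: p^3 + 6.9*p^2 + 30.6*p + 58.342 = (p + 3.1)(p^2 + 3.8*p + 18.82). Poles: -1.9 + 3.9j, -1.9 - 3.9j, -3.1. Stable (all poles in LHP)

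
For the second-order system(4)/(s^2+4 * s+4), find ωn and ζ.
Standard form: ωn²/(s²+2ζωn·s+ωn²).
const=4=ωn² → ωn=2, s coeff=4=2ζωn → ζ=1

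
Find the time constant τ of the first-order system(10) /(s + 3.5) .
First-order system: τ = -1/pole. Pole = -3.5. τ = -1/(-3.5) = 0.2857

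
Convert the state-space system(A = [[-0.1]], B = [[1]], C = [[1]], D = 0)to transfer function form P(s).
P(s) = C(sI - A)⁻¹B + D.
Characteristic polynomial det(sI - A) = s + 0.1.
Numerator from C·adj(sI-A)·B + D·det(sI-A) = 1.
P(s) = (1)/(s + 0.1)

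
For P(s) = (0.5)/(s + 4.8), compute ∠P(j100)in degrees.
Substitute s = j*100: P(j100) = 0.000239448 - 0.00498851j.
∠P(j100) = atan2(Im, Re) = atan2(-0.00498851, 0.000239448) = -87.25°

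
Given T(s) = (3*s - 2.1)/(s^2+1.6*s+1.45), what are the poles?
Set denominator = 0: s^2 + 1.6*s + 1.45 = 0 → Poles: -0.8 + 0.9j, -0.8 - 0.9j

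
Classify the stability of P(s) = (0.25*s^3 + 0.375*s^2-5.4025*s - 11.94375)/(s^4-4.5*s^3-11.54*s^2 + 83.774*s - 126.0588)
Denominator: s^4 - 4.5*s^3 - 11.54*s^2 + 83.774*s - 126.0588 = (s - 4.2)(s + 4.3)(s^2 - 4.6*s + 6.98). Poles: -4.3, 2.3 + 1.3j, 2.3 - 1.3j, 4.2. Unstable (3 pole(s) in RHP)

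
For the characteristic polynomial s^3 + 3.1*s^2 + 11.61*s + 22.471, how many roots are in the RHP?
s^3 + 3.1*s^2 + 11.61*s + 22.471 = (s + 2.3)(s^2 + 0.8*s + 9.77). Poles: -0.4 + 3.1j, -0.4 - 3.1j, -2.3. RHP poles (Re>0): 0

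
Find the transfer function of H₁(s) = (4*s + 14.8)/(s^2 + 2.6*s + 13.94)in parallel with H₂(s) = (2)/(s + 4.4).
Parallel: H = H₁ + H₂ = (n₁·d₂ + n₂·d₁)/(d₁·d₂).
n₁·d₂ = 4*s^2 + 32.4*s + 65.12. n₂·d₁ = 2*s^2 + 5.2*s + 27.88. Sum = 6*s^2 + 37.6*s + 93. d₁·d₂ = s^3 + 7*s^2 + 25.38*s + 61.336.
H(s) = (6*s^2 + 37.6*s + 93)/(s^3 + 7*s^2 + 25.38*s + 61.336)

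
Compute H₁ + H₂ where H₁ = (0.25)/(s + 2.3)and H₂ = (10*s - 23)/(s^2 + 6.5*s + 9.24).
Parallel: H = H₁ + H₂ = (n₁·d₂ + n₂·d₁)/(d₁·d₂).
n₁·d₂ = 0.25*s^2 + 1.625*s + 2.31. n₂·d₁ = 10*s^2 - 52.9. Sum = 10.25*s^2 + 1.625*s - 50.59. d₁·d₂ = s^3 + 8.8*s^2 + 24.19*s + 21.252.
H(s) = (10.25*s^2 + 1.625*s - 50.59)/(s^3 + 8.8*s^2 + 24.19*s + 21.252)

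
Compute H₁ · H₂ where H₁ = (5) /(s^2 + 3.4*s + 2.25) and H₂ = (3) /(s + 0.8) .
Series: H = H₁ · H₂ = (n₁·n₂)/(d₁·d₂).
Num: n₁·n₂ = 15. Den: d₁·d₂ = s^3 + 4.2*s^2 + 4.97*s + 1.8.
H(s) = (15)/(s^3 + 4.2*s^2 + 4.97*s + 1.8)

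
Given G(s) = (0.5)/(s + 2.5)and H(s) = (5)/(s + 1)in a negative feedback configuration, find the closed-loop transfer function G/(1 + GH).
Closed-loop T = G/(1+GH).
Numerator: G_num * H_den = 0.5*s + 0.5.
Denominator: G_den * H_den + G_num * H_num = (s^2 + 3.5*s + 2.5) + (2.5) = s^2 + 3.5*s + 5.
T(s) = (0.5*s + 0.5)/(s^2 + 3.5*s + 5)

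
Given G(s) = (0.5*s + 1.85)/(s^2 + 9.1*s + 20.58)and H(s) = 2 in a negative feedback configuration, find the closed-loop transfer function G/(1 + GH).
Closed-loop T = G/(1+GH).
Numerator: G_num * H_den = 0.5*s + 1.85.
Denominator: G_den * H_den + G_num * H_num = (s^2 + 9.1*s + 20.58) + (s + 3.7) = s^2 + 10.1*s + 24.28.
T(s) = (0.5*s + 1.85)/(s^2 + 10.1*s + 24.28)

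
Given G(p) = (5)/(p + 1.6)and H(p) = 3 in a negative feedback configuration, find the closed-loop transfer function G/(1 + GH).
Closed-loop T = G/(1+GH).
Numerator: G_num * H_den = 5.
Denominator: G_den * H_den + G_num * H_num = (p + 1.6) + (15) = p + 16.6.
T(p) = (5)/(p + 16.6)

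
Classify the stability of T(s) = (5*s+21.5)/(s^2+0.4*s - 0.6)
Denominator: s^2 + 0.4*s - 0.6 = (s - 0.6)(s + 1). Poles: -1, 0.6. Unstable (1 pole(s) in RHP)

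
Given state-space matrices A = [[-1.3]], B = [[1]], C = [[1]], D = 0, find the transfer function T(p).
T(p) = C(pI - A)⁻¹B + D.
Characteristic polynomial det(pI - A) = p + 1.3.
Numerator from C·adj(pI-A)·B + D·det(pI-A) = 1.
T(p) = (1)/(p + 1.3)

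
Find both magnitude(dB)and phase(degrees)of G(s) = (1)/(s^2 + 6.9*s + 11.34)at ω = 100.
Substitute s = j*100: G(j100) = -9.96381e-05 - 6.88283e-06j.
|G| = 20*log₁₀(sqrt(Re²+Im²)) = -80.01 dB.
∠G = atan2(Im, Re) = -176.05°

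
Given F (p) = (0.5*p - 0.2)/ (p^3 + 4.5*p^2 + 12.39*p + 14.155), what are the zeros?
Set numerator = 0: 0.5*p - 0.2 = 0 → Zeros: 0.4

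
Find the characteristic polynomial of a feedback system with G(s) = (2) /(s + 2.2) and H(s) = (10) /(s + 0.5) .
Characteristic poly = G_den * H_den + G_num * H_num = (s^2 + 2.7*s + 1.1) + (20) = s^2 + 2.7*s + 21.1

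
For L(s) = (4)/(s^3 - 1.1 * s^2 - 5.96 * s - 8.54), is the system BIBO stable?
Denominator: s^3 - 1.1*s^2 - 5.96*s - 8.54 = (s - 3.5)(s^2 + 2.4*s + 2.44). Poles: -1.2 + 1j, -1.2 - 1j, 3.5. All Re(p)<0: No (unstable)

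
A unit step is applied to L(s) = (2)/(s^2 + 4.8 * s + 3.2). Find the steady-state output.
FVT: lim_{t→∞} y(t) = lim_{s→0} s*Y(s) where Y(s) = L(s)/s.
= lim_{s→0} L(s) = L(0) = num(0)/den(0) = 2/3.2 = 0.625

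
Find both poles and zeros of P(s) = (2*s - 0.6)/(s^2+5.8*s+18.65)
Set denominator = 0: s^2 + 5.8*s + 18.65 = 0 → Poles: -2.9 + 3.2j, -2.9 - 3.2j
Set numerator = 0: 2*s - 0.6 = 0 → Zeros: 0.3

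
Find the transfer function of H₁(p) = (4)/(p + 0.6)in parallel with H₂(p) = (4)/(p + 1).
Parallel: H = H₁ + H₂ = (n₁·d₂ + n₂·d₁)/(d₁·d₂).
n₁·d₂ = 4*p + 4. n₂·d₁ = 4*p + 2.4. Sum = 8*p + 6.4. d₁·d₂ = p^2 + 1.6*p + 0.6.
H(p) = (8*p + 6.4)/(p^2 + 1.6*p + 0.6)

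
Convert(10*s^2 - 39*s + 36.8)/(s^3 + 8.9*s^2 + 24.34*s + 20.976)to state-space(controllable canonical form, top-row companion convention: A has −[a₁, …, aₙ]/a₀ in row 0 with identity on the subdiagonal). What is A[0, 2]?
Reachable canonical form for den = s^3 + 8.9*s^2 + 24.34*s + 20.976: top row of A = -[a₁,a₂,...,aₙ]/a₀, ones on the subdiagonal, zeros elsewhere.
A = [[-8.9, -24.34, -20.976], [1, 0, 0], [0, 1, 0]].
A[0,2] = -20.976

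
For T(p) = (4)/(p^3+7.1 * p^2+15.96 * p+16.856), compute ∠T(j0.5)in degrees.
Substitute p = j*0.5: T(j0.5) = 0.208634 - 0.108668j.
∠T(j0.5) = atan2(Im, Re) = atan2(-0.108668, 0.208634) = -27.51°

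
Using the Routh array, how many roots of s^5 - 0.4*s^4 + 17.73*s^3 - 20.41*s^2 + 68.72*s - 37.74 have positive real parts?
Routh array:
s^5: [1, 17.73, 68.72]; s^4: [-0.4, -20.41, -37.74]; s^3: [-33.295, -25.63]; s^2: [-20.1021, -37.74]; s^1: [36.8786]; s^0: [-37.74]
First column: [1, -0.4, -33.295, -20.1021, 36.8786, -37.74]. Sign changes = RHP roots = 3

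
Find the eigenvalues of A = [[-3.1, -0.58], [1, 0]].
Eigenvalues solve det(λI - A) = 0.
Characteristic polynomial: λ^2 + 3.1*λ + 0.58 = 0.
Factor: (λ + 2.9)(λ + 0.2) = 0.
Roots: -0.2, -2.9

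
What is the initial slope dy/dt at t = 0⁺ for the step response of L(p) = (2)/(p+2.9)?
IVT: y'(0⁺) = lim_{p→∞} p²·Y(p) = lim_{p→∞} p·L(p).
deg(num) = 0, deg(den) = 1, relative degree = 1, so p·L(p) → (leading num)/(leading den) = 2/1 = 2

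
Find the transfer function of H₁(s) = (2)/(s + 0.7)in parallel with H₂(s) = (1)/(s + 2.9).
Parallel: H = H₁ + H₂ = (n₁·d₂ + n₂·d₁)/(d₁·d₂).
n₁·d₂ = 2*s + 5.8. n₂·d₁ = s + 0.7. Sum = 3*s + 6.5. d₁·d₂ = s^2 + 3.6*s + 2.03.
H(s) = (3*s + 6.5)/(s^2 + 3.6*s + 2.03)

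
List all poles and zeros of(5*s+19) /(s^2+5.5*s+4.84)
Set denominator = 0: s^2 + 5.5*s + 4.84 = (s + 4.4)(s + 1.1) = 0 → Poles: -1.1, -4.4
Set numerator = 0: 5*s + 19 = 0 → Zeros: -3.8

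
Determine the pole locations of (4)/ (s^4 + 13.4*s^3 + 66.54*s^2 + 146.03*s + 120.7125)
Set denominator = 0: s^4 + 13.4*s^3 + 66.54*s^2 + 146.03*s + 120.7125 = (s + 4.5)(s + 3.7)(s^2 + 5.2*s + 7.25) = 0 → Poles: -2.6 + 0.7j, -2.6 - 0.7j, -3.7, -4.5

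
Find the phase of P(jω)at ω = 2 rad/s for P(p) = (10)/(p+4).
Substitute p = j*2: P(j2) = 2 - 1j.
∠P(j2) = atan2(Im, Re) = atan2(-1, 2) = -26.57°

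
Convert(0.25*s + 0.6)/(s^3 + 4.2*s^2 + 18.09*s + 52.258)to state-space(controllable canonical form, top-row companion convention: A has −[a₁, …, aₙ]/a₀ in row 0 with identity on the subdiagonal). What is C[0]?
Reachable canonical form: C = numerator coefficients (right-aligned, zero-padded to length n).
num = 0.25*s + 0.6, C = [[0, 0.25, 0.6]].
C[0] = 0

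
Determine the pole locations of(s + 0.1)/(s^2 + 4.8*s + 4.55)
Set denominator = 0: s^2 + 4.8*s + 4.55 = (s + 1.3)(s + 3.5) = 0 → Poles: -1.3, -3.5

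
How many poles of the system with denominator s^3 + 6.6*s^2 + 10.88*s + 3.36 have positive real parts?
s^3 + 6.6*s^2 + 10.88*s + 3.36 = (s + 0.4)(s + 2)(s + 4.2). Poles: -0.4, -2, -4.2. RHP poles (Re>0): 0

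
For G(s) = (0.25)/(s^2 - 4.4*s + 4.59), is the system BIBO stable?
Denominator: s^2 - 4.4*s + 4.59 = (s - 2.7)(s - 1.7). Poles: 1.7, 2.7. All Re(p)<0: No (unstable)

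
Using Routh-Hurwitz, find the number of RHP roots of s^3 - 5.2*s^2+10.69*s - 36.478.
Routh array:
s^3: [1, 10.69]; s^2: [-5.2, -36.478]; s^1: [3.675]; s^0: [-36.478]
First column: [1, -5.2, 3.675, -36.478]. Sign changes = RHP roots = 3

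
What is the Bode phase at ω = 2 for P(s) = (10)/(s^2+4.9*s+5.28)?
Substitute s = j*2: P(j2) = 0.131042 - 1.00329j.
∠P(j2) = atan2(Im, Re) = atan2(-1.00329, 0.131042) = -82.56°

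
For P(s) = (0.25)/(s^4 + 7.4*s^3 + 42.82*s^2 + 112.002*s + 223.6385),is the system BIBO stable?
Denominator: s^4 + 7.4*s^3 + 42.82*s^2 + 112.002*s + 223.6385 = (s^2 + 2.8*s + 15.65)(s^2 + 4.6*s + 14.29). Poles: -1.4 + 3.7j, -1.4 - 3.7j, -2.3 + 3j, -2.3 - 3j. All Re(p)<0: Yes (stable)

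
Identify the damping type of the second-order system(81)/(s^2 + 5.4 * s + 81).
Standard form: ωn²/(s²+2ζωn·s+ωn²) gives ωn=9, ζ=0.3.
Underdamped (ζ = 0.3 < 1)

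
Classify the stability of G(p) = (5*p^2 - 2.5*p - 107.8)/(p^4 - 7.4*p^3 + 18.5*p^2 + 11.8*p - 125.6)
Denominator: p^4 - 7.4*p^3 + 18.5*p^2 + 11.8*p - 125.6 = (p - 4)(p + 2)(p^2 - 5.4*p + 15.7). Poles: -2, 2.7 + 2.9j, 2.7 - 2.9j, 4. Unstable (3 pole(s) in RHP)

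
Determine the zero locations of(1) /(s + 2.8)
Numerator is a nonzero constant (1) → Zeros: none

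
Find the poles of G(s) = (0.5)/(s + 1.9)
Set denominator = 0: s + 1.9 = 0 → Poles: -1.9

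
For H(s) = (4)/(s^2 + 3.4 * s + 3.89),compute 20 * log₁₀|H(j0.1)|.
Substitute s = j*0.1: H(j0.1) = 1.02307 - 0.0896506j.
|H(j0.1)| = sqrt(Re² + Im²) = 1.027.
20*log₁₀(1.027) = 0.23 dB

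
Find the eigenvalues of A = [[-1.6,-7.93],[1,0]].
Eigenvalues solve det(λI - A) = 0.
Characteristic polynomial: λ^2 + 1.6*λ + 7.93 = 0.
Roots: -0.8 + 2.7j, -0.8 - 2.7j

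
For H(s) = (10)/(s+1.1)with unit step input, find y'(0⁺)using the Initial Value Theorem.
IVT: y'(0⁺) = lim_{s→∞} s²·Y(s) = lim_{s→∞} s·H(s).
deg(num) = 0, deg(den) = 1, relative degree = 1, so s·H(s) → (leading num)/(leading den) = 10/1 = 10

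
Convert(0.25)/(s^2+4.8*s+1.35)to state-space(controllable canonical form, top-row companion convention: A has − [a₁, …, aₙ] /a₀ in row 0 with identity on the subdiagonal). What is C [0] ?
Reachable canonical form: C = numerator coefficients (right-aligned, zero-padded to length n).
num = 0.25, C = [[0, 0.25]].
C[0] = 0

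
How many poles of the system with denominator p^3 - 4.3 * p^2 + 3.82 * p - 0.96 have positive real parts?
p^3 - 4.3*p^2 + 3.82*p - 0.96 = (p - 3.2)(p - 0.6)(p - 0.5). Poles: 0.5, 0.6, 3.2. RHP poles (Re>0): 3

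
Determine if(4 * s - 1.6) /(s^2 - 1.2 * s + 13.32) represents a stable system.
Denominator: s^2 - 1.2*s + 13.32. Poles: 0.6 + 3.6j, 0.6 - 3.6j. All Re(p)<0: No (unstable)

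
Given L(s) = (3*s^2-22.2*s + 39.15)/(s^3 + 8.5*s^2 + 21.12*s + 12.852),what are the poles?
Set denominator = 0: s^3 + 8.5*s^2 + 21.12*s + 12.852 = (s + 4.2)(s + 3.4)(s + 0.9) = 0 → Poles: -0.9, -3.4, -4.2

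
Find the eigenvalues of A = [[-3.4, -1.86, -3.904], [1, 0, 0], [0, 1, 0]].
Eigenvalues solve det(λI - A) = 0.
Characteristic polynomial: λ^3 + 3.4*λ^2 + 1.86*λ + 3.904 = 0.
Factor: (λ + 3.2)(λ^2 + 0.2*λ + 1.22) = 0.
Roots: -0.1 + 1.1j, -0.1 - 1.1j, -3.2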